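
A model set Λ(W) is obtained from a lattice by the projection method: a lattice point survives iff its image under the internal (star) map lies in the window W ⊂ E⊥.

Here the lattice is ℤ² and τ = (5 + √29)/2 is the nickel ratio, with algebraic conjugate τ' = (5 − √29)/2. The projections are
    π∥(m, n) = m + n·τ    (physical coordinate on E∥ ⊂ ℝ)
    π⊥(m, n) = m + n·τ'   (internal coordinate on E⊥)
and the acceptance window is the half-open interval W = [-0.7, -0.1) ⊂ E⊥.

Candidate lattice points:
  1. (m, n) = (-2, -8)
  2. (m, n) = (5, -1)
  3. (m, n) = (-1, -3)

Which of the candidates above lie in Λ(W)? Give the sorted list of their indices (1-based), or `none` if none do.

1, 3

τ' = (5−√29)/2 ≈ -0.192582.
candidate 1: (m,n)=(-2,-8) → π∥ = -2-8·τ ≈ -43.540659, π⊥ = -2-8·τ' ≈ -0.459341 ∈ [-0.7, -0.1) ⇒ IN Λ
candidate 2: (m,n)=(5,-1) → π∥ = 5-1·τ ≈ -0.192582, π⊥ = 5-1·τ' ≈ 5.192582 ∉ [-0.7, -0.1) ⇒ out
candidate 3: (m,n)=(-1,-3) → π∥ = -1-3·τ ≈ -16.577747, π⊥ = -1-3·τ' ≈ -0.422253 ∈ [-0.7, -0.1) ⇒ IN Λ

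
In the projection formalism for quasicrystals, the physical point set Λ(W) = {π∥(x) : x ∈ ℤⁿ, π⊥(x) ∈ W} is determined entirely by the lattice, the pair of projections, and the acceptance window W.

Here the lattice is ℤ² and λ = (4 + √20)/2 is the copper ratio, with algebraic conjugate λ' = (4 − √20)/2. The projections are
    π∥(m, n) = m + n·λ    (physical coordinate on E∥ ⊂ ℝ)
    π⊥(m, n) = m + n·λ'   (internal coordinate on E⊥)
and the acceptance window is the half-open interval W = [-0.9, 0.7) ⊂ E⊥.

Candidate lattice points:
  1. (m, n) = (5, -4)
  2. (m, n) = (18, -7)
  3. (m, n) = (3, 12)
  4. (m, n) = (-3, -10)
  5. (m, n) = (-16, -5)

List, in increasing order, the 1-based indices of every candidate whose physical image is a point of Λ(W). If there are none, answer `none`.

λ' = (4−√20)/2 ≈ -0.23607.
candidate 1: (m,n)=(5,-4) → π∥ = 5-4·λ ≈ -11.94427, π⊥ = 5-4·λ' ≈ 5.94427 ∉ [-0.9, 0.7) ⇒ out
candidate 2: (m,n)=(18,-7) → π∥ = 18-7·λ ≈ -11.65248, π⊥ = 18-7·λ' ≈ 19.65248 ∉ [-0.9, 0.7) ⇒ out
candidate 3: (m,n)=(3,12) → π∥ = 3+12·λ ≈ 53.83282, π⊥ = 3+12·λ' ≈ 0.16718 ∈ [-0.9, 0.7) ⇒ IN Λ
candidate 4: (m,n)=(-3,-10) → π∥ = -3-10·λ ≈ -45.36068, π⊥ = -3-10·λ' ≈ -0.63932 ∈ [-0.9, 0.7) ⇒ IN Λ
candidate 5: (m,n)=(-16,-5) → π∥ = -16-5·λ ≈ -37.18034, π⊥ = -16-5·λ' ≈ -14.81966 ∉ [-0.9, 0.7) ⇒ out

3, 4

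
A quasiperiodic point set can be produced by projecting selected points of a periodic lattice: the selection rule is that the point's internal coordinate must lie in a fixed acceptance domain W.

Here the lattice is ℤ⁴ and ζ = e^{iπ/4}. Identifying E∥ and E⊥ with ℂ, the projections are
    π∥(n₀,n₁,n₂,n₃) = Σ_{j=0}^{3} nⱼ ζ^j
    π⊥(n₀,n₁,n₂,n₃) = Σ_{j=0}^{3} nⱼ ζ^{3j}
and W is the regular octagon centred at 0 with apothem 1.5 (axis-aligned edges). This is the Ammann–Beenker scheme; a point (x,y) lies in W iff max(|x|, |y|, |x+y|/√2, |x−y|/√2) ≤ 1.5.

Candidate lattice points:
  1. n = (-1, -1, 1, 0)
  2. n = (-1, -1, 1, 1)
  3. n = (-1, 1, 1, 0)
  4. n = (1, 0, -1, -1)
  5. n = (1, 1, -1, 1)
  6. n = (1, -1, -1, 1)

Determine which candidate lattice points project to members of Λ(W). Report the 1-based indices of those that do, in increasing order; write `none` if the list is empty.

π⊥(n) = n₀ + n₁ζ³ + n₂ζ⁶ + n₃ζ⁹ where ζ = e^{iπ/4}.
#1 (-1, -1, 1, 0): internal (-0.292893, -1.707107); octagon support 1.707107 vs apothem 1.5 → ∉ W
#2 (-1, -1, 1, 1): internal (0.414214, -1.000000); octagon support 1.000000 vs apothem 1.5 → ∈ W
#3 (-1, 1, 1, 0): internal (-1.707107, -0.292893); octagon support 1.707107 vs apothem 1.5 → ∉ W
#4 (1, 0, -1, -1): internal (0.292893, 0.292893); octagon support 0.414214 vs apothem 1.5 → ∈ W
#5 (1, 1, -1, 1): internal (1.000000, 2.414214); octagon support 2.414214 vs apothem 1.5 → ∉ W
#6 (1, -1, -1, 1): internal (2.414214, 1.000000); octagon support 2.414214 vs apothem 1.5 → ∉ W

2, 4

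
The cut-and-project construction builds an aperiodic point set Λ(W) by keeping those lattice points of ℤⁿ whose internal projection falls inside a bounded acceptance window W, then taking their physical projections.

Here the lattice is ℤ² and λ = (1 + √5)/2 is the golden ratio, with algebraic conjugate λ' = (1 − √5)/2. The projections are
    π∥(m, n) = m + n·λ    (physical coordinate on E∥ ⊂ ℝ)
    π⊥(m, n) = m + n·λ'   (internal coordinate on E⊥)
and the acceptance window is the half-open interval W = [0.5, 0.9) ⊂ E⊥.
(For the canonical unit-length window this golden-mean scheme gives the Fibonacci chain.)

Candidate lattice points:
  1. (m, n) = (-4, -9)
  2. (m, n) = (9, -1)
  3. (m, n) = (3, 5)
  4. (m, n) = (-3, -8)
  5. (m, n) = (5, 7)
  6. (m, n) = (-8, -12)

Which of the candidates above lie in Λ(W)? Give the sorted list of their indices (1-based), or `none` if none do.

λ' = (1−√5)/2 ≈ -0.61803.
candidate 1: (m,n)=(-4,-9) → π∥ = -4-9·λ ≈ -18.56231, π⊥ = -4-9·λ' ≈ 1.56231 ∉ [0.5, 0.9) ⇒ out
candidate 2: (m,n)=(9,-1) → π∥ = 9-1·λ ≈ 7.38197, π⊥ = 9-1·λ' ≈ 9.61803 ∉ [0.5, 0.9) ⇒ out
candidate 3: (m,n)=(3,5) → π∥ = 3+5·λ ≈ 11.09017, π⊥ = 3+5·λ' ≈ -0.09017 ∉ [0.5, 0.9) ⇒ out
candidate 4: (m,n)=(-3,-8) → π∥ = -3-8·λ ≈ -15.94427, π⊥ = -3-8·λ' ≈ 1.94427 ∉ [0.5, 0.9) ⇒ out
candidate 5: (m,n)=(5,7) → π∥ = 5+7·λ ≈ 16.32624, π⊥ = 5+7·λ' ≈ 0.67376 ∈ [0.5, 0.9) ⇒ IN Λ
candidate 6: (m,n)=(-8,-12) → π∥ = -8-12·λ ≈ -27.41641, π⊥ = -8-12·λ' ≈ -0.58359 ∉ [0.5, 0.9) ⇒ out

5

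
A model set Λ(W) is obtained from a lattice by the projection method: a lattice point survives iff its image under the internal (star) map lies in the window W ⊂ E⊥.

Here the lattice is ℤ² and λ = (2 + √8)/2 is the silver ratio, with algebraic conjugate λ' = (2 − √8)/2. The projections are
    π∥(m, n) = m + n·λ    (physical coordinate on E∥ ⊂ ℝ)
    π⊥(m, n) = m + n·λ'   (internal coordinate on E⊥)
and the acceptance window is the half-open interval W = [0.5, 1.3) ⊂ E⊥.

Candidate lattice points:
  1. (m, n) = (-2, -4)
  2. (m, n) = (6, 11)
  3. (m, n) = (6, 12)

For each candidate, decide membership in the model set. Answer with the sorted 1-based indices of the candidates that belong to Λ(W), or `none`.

3

Numerically λ ≈ 2.4142 and λ' = −1/λ ≈ -0.4142.
#1 (-2,-4): internal coord -2 + (-4)·λ' = -0.3431; -0.3431 ∉ [0.5, 1.3) → out
#2 (6,11): internal coord 6 + (11)·λ' = +1.4437; +1.4437 ∉ [0.5, 1.3) → out
#3 (6,12): internal coord 6 + (12)·λ' = +1.0294; +1.0294 ∈ [0.5, 1.3) → IN Λ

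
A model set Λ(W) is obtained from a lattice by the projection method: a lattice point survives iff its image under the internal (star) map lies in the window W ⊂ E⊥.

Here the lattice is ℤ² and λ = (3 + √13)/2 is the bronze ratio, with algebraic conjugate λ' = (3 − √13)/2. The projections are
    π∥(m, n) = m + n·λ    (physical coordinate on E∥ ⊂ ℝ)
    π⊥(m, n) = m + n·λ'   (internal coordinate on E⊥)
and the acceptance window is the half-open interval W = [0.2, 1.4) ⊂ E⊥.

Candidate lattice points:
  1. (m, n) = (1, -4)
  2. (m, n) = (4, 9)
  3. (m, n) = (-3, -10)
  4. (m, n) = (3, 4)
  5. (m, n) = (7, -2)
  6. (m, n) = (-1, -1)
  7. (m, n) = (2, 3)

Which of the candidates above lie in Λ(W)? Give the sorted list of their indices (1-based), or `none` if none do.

2, 7

Compute λ' = (3−√13)/2 = -0.3028, so π⊥(m,n) = m -0.3028·n.
#1 (1,-4): internal coord 1 + (-4)·λ' = +2.2111; +2.2111 ∉ [0.2, 1.4) → out
#2 (4,9): internal coord 4 + (9)·λ' = +1.2750; +1.2750 ∈ [0.2, 1.4) → IN Λ
#3 (-3,-10): internal coord -3 + (-10)·λ' = +0.0278; +0.0278 ∉ [0.2, 1.4) → out
#4 (3,4): internal coord 3 + (4)·λ' = +1.7889; +1.7889 ∉ [0.2, 1.4) → out
#5 (7,-2): internal coord 7 + (-2)·λ' = +7.6056; +7.6056 ∉ [0.2, 1.4) → out
#6 (-1,-1): internal coord -1 + (-1)·λ' = -0.6972; -0.6972 ∉ [0.2, 1.4) → out
#7 (2,3): internal coord 2 + (3)·λ' = +1.0917; +1.0917 ∈ [0.2, 1.4) → IN Λ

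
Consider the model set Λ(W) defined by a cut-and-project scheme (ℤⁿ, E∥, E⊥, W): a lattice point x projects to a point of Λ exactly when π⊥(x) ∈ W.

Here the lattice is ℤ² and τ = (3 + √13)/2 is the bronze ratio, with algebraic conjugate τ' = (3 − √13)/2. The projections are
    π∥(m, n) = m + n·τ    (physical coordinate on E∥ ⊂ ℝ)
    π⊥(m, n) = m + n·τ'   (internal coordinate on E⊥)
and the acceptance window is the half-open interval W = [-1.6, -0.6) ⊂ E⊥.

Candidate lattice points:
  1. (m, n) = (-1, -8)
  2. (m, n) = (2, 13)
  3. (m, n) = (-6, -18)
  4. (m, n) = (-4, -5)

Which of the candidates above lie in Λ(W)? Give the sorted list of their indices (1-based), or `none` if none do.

none

Numerically τ ≈ 3.302776 and τ' = −1/τ ≈ -0.302776.
candidate 1: (m,n)=(-1,-8) → π∥ = -1-8·τ ≈ -27.422205, π⊥ = -1-8·τ' ≈ 1.422205 ∉ [-1.6, -0.6) ⇒ out
candidate 2: (m,n)=(2,13) → π∥ = 2+13·τ ≈ 44.936083, π⊥ = 2+13·τ' ≈ -1.936083 ∉ [-1.6, -0.6) ⇒ out
candidate 3: (m,n)=(-6,-18) → π∥ = -6-18·τ ≈ -65.449961, π⊥ = -6-18·τ' ≈ -0.550039 ∉ [-1.6, -0.6) ⇒ out
candidate 4: (m,n)=(-4,-5) → π∥ = -4-5·τ ≈ -20.513878, π⊥ = -4-5·τ' ≈ -2.486122 ∉ [-1.6, -0.6) ⇒ out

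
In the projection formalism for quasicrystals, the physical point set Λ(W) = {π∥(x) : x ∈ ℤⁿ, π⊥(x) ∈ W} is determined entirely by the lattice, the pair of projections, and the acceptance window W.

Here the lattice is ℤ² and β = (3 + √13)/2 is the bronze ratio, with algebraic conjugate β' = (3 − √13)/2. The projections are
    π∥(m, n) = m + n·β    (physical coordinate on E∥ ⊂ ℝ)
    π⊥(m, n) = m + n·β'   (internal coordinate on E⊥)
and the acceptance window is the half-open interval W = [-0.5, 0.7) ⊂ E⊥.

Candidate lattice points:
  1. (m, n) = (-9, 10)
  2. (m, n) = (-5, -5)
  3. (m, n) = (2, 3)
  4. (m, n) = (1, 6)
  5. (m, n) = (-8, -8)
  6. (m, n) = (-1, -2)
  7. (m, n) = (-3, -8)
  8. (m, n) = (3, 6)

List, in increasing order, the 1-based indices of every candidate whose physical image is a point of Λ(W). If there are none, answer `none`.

6

Compute β' = (3−√13)/2 = -0.30278, so π⊥(m,n) = m -0.30278·n.
#1 (-9,10): internal coord -9 + (10)·β' = -12.02776; -12.02776 ∉ [-0.5, 0.7) → out
#2 (-5,-5): internal coord -5 + (-5)·β' = -3.48612; -3.48612 ∉ [-0.5, 0.7) → out
#3 (2,3): internal coord 2 + (3)·β' = +1.09167; +1.09167 ∉ [-0.5, 0.7) → out
#4 (1,6): internal coord 1 + (6)·β' = -0.81665; -0.81665 ∉ [-0.5, 0.7) → out
#5 (-8,-8): internal coord -8 + (-8)·β' = -5.57779; -5.57779 ∉ [-0.5, 0.7) → out
#6 (-1,-2): internal coord -1 + (-2)·β' = -0.39445; -0.39445 ∈ [-0.5, 0.7) → IN Λ
#7 (-3,-8): internal coord -3 + (-8)·β' = -0.57779; -0.57779 ∉ [-0.5, 0.7) → out
#8 (3,6): internal coord 3 + (6)·β' = +1.18335; +1.18335 ∉ [-0.5, 0.7) → out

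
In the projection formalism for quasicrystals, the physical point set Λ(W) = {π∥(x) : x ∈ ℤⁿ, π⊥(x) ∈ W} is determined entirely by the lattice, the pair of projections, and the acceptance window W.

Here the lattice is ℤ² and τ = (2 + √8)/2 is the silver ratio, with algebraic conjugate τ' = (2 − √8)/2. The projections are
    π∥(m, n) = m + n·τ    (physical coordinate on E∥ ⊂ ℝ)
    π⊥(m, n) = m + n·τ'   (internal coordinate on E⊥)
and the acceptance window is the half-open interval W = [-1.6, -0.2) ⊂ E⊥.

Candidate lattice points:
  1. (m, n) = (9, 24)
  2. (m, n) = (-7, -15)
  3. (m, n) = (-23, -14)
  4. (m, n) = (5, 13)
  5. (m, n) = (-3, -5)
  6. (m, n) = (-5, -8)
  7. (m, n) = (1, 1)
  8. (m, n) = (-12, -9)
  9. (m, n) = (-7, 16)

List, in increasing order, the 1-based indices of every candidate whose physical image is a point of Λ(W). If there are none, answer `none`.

Compute τ' = (2−√8)/2 = -0.4142, so π⊥(m,n) = m -0.4142·n.
[1] lift (9,24): star map gives -0.9411; window check -1.6 ≤ -0.9411 < -0.2 is true → IN Λ
[2] lift (-7,-15): star map gives -0.7868; window check -1.6 ≤ -0.7868 < -0.2 is true → IN Λ
[3] lift (-23,-14): star map gives -17.2010; window check -1.6 ≤ -17.2010 < -0.2 is false → out
[4] lift (5,13): star map gives -0.3848; window check -1.6 ≤ -0.3848 < -0.2 is true → IN Λ
[5] lift (-3,-5): star map gives -0.9289; window check -1.6 ≤ -0.9289 < -0.2 is true → IN Λ
[6] lift (-5,-8): star map gives -1.6863; window check -1.6 ≤ -1.6863 < -0.2 is false → out
[7] lift (1,1): star map gives 0.5858; window check -1.6 ≤ 0.5858 < -0.2 is false → out
[8] lift (-12,-9): star map gives -8.2721; window check -1.6 ≤ -8.2721 < -0.2 is false → out
[9] lift (-7,16): star map gives -13.6274; window check -1.6 ≤ -13.6274 < -0.2 is false → out

1, 2, 4, 5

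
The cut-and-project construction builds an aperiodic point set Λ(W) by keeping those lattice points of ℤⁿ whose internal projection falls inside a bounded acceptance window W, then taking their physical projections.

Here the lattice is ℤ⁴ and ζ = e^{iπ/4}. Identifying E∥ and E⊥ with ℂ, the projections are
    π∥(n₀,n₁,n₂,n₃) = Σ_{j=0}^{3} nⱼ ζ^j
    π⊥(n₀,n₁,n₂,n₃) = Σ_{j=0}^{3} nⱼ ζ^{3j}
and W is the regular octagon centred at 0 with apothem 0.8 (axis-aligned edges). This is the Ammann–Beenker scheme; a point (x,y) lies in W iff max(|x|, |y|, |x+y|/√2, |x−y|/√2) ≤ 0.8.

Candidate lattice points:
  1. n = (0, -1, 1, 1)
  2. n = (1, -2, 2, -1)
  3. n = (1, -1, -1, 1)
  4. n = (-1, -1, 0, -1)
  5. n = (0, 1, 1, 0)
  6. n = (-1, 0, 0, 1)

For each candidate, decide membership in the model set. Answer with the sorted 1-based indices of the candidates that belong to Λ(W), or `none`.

5, 6

Internal map: ζ^{3j} for j=0..3 gives (1,0), (−√2/2,√2/2), (0,−1), (√2/2,√2/2).
#1 (0, -1, 1, 1): internal (1.4142, -1.0000); octagon support 1.7071 vs apothem 0.8 → ∉ W
#2 (1, -2, 2, -1): internal (1.7071, -4.1213); octagon support 4.1213 vs apothem 0.8 → ∉ W
#3 (1, -1, -1, 1): internal (2.4142, 1.0000); octagon support 2.4142 vs apothem 0.8 → ∉ W
#4 (-1, -1, 0, -1): internal (-1.0000, -1.4142); octagon support 1.7071 vs apothem 0.8 → ∉ W
#5 (0, 1, 1, 0): internal (-0.7071, -0.2929); octagon support 0.7071 vs apothem 0.8 → ∈ W
#6 (-1, 0, 0, 1): internal (-0.2929, 0.7071); octagon support 0.7071 vs apothem 0.8 → ∈ W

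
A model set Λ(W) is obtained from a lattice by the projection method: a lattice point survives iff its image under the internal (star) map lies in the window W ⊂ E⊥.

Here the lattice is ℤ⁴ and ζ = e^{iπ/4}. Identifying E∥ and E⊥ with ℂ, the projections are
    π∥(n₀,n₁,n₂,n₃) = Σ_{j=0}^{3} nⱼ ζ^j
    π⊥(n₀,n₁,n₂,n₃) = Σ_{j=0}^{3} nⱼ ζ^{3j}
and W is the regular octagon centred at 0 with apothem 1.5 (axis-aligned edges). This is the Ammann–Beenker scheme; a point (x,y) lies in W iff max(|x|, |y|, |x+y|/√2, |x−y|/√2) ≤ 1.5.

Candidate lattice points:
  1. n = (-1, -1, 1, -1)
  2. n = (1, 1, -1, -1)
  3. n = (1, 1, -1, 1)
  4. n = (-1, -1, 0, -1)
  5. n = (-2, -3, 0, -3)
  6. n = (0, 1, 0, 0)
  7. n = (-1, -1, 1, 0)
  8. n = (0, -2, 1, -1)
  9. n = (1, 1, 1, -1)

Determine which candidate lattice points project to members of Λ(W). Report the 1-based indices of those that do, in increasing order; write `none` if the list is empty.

π⊥(n) = n₀ + n₁ζ³ + n₂ζ⁶ + n₃ζ⁹ where ζ = e^{iπ/4}.
candidate 1: n = (-1, -1, 1, -1) → π⊥ ≈ (-1.000000, -2.414214); max(|x|,|y|,|x±y|/√2) = 2.414214 > 1.5 ⇒ ∉ W
candidate 2: n = (1, 1, -1, -1) → π⊥ ≈ (-0.414214, +1.000000); max(|x|,|y|,|x±y|/√2) = 1.000000 ≤ 1.5 ⇒ ∈ W
candidate 3: n = (1, 1, -1, 1) → π⊥ ≈ (+1.000000, +2.414214); max(|x|,|y|,|x±y|/√2) = 2.414214 > 1.5 ⇒ ∉ W
candidate 4: n = (-1, -1, 0, -1) → π⊥ ≈ (-1.000000, -1.414214); max(|x|,|y|,|x±y|/√2) = 1.707107 > 1.5 ⇒ ∉ W
candidate 5: n = (-2, -3, 0, -3) → π⊥ ≈ (-2.000000, -4.242641); max(|x|,|y|,|x±y|/√2) = 4.414214 > 1.5 ⇒ ∉ W
candidate 6: n = (0, 1, 0, 0) → π⊥ ≈ (-0.707107, +0.707107); max(|x|,|y|,|x±y|/√2) = 1.000000 ≤ 1.5 ⇒ ∈ W
candidate 7: n = (-1, -1, 1, 0) → π⊥ ≈ (-0.292893, -1.707107); max(|x|,|y|,|x±y|/√2) = 1.707107 > 1.5 ⇒ ∉ W
candidate 8: n = (0, -2, 1, -1) → π⊥ ≈ (+0.707107, -3.121320); max(|x|,|y|,|x±y|/√2) = 3.121320 > 1.5 ⇒ ∉ W
candidate 9: n = (1, 1, 1, -1) → π⊥ ≈ (-0.414214, -1.000000); max(|x|,|y|,|x±y|/√2) = 1.000000 ≤ 1.5 ⇒ ∈ W

2, 6, 9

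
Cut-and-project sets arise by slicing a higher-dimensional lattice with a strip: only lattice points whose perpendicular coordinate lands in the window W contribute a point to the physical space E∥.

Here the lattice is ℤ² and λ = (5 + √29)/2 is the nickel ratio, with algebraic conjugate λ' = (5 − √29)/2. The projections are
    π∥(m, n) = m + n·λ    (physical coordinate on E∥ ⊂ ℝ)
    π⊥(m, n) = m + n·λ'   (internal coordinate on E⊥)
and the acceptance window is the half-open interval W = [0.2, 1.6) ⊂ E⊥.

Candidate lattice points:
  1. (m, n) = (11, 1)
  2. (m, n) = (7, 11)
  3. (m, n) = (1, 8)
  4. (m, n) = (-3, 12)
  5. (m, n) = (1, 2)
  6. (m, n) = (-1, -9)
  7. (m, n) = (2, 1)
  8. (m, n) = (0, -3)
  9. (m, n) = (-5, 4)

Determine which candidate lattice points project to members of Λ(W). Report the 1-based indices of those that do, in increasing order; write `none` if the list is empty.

5, 6, 8

Numerically λ ≈ 5.19258 and λ' = −1/λ ≈ -0.19258.
#1 (11,1): internal coord 11 + (1)·λ' = +10.80742; +10.80742 ∉ [0.2, 1.6) → out
#2 (7,11): internal coord 7 + (11)·λ' = +4.88159; +4.88159 ∉ [0.2, 1.6) → out
#3 (1,8): internal coord 1 + (8)·λ' = -0.54066; -0.54066 ∉ [0.2, 1.6) → out
#4 (-3,12): internal coord -3 + (12)·λ' = -5.31099; -5.31099 ∉ [0.2, 1.6) → out
#5 (1,2): internal coord 1 + (2)·λ' = +0.61484; +0.61484 ∈ [0.2, 1.6) → IN Λ
#6 (-1,-9): internal coord -1 + (-9)·λ' = +0.73324; +0.73324 ∈ [0.2, 1.6) → IN Λ
#7 (2,1): internal coord 2 + (1)·λ' = +1.80742; +1.80742 ∉ [0.2, 1.6) → out
#8 (0,-3): internal coord 0 + (-3)·λ' = +0.57775; +0.57775 ∈ [0.2, 1.6) → IN Λ
#9 (-5,4): internal coord -5 + (4)·λ' = -5.77033; -5.77033 ∉ [0.2, 1.6) → out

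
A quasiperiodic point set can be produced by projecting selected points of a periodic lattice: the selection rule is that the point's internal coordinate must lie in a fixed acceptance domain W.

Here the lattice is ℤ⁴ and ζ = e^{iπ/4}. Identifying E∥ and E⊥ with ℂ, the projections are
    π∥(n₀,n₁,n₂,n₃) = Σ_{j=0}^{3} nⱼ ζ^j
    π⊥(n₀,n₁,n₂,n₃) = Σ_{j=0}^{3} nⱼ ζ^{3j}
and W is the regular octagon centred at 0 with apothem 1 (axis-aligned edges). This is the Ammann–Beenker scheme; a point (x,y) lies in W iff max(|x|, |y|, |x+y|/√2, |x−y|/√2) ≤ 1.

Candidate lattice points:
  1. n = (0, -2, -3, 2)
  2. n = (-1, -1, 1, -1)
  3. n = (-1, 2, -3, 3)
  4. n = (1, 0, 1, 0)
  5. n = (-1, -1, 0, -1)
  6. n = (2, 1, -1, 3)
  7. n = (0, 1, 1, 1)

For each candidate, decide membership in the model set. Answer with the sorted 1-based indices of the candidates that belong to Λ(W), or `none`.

7

With ζ = e^{iπ/4} the internal vectors are ζ^0,ζ^3,ζ^6,ζ^9.
candidate 1: n = (0, -2, -3, 2) → π⊥ ≈ (+2.8284, +3.0000); max(|x|,|y|,|x±y|/√2) = 4.1213 > 1 ⇒ ∉ W
candidate 2: n = (-1, -1, 1, -1) → π⊥ ≈ (-1.0000, -2.4142); max(|x|,|y|,|x±y|/√2) = 2.4142 > 1 ⇒ ∉ W
candidate 3: n = (-1, 2, -3, 3) → π⊥ ≈ (-0.2929, +6.5355); max(|x|,|y|,|x±y|/√2) = 6.5355 > 1 ⇒ ∉ W
candidate 4: n = (1, 0, 1, 0) → π⊥ ≈ (+1.0000, -1.0000); max(|x|,|y|,|x±y|/√2) = 1.4142 > 1 ⇒ ∉ W
candidate 5: n = (-1, -1, 0, -1) → π⊥ ≈ (-1.0000, -1.4142); max(|x|,|y|,|x±y|/√2) = 1.7071 > 1 ⇒ ∉ W
candidate 6: n = (2, 1, -1, 3) → π⊥ ≈ (+3.4142, +3.8284); max(|x|,|y|,|x±y|/√2) = 5.1213 > 1 ⇒ ∉ W
candidate 7: n = (0, 1, 1, 1) → π⊥ ≈ (+0.0000, +0.4142); max(|x|,|y|,|x±y|/√2) = 0.4142 ≤ 1 ⇒ ∈ W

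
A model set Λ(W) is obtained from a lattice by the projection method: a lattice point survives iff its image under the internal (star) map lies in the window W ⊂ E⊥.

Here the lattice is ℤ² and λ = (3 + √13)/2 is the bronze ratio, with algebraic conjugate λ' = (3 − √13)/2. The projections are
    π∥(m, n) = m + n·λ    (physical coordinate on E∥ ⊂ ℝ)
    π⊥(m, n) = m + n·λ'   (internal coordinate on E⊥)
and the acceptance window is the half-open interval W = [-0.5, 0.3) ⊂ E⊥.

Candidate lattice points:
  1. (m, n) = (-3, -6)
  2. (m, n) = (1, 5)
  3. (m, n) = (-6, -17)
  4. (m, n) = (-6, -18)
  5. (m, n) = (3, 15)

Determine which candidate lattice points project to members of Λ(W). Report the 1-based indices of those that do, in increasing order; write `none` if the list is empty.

Numerically λ ≈ 3.3028 and λ' = −1/λ ≈ -0.3028.
candidate 1: (m,n)=(-3,-6) → π∥ = -3-6·λ ≈ -22.8167, π⊥ = -3-6·λ' ≈ -1.1833 ∉ [-0.5, 0.3) ⇒ out
candidate 2: (m,n)=(1,5) → π∥ = 1+5·λ ≈ 17.5139, π⊥ = 1+5·λ' ≈ -0.5139 ∉ [-0.5, 0.3) ⇒ out
candidate 3: (m,n)=(-6,-17) → π∥ = -6-17·λ ≈ -62.1472, π⊥ = -6-17·λ' ≈ -0.8528 ∉ [-0.5, 0.3) ⇒ out
candidate 4: (m,n)=(-6,-18) → π∥ = -6-18·λ ≈ -65.4500, π⊥ = -6-18·λ' ≈ -0.5500 ∉ [-0.5, 0.3) ⇒ out
candidate 5: (m,n)=(3,15) → π∥ = 3+15·λ ≈ 52.5416, π⊥ = 3+15·λ' ≈ -1.5416 ∉ [-0.5, 0.3) ⇒ out

none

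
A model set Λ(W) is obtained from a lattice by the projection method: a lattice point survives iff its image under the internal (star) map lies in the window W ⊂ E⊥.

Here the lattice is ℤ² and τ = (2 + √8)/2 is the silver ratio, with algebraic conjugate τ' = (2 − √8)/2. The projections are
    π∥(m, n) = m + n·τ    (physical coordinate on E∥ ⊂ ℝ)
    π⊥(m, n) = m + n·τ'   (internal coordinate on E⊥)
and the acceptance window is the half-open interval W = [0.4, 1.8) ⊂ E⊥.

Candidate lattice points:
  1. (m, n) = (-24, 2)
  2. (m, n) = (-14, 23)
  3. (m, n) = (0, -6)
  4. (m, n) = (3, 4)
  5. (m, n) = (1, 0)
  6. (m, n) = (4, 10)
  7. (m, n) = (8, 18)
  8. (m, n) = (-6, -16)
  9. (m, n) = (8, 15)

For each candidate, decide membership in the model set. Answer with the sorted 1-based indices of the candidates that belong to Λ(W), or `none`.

4, 5, 7, 8, 9

Compute τ' = (2−√8)/2 = -0.41421, so π⊥(m,n) = m -0.41421·n.
#1 (-24,2): internal coord -24 + (2)·τ' = -24.82843; -24.82843 ∉ [0.4, 1.8) → out
#2 (-14,23): internal coord -14 + (23)·τ' = -23.52691; -23.52691 ∉ [0.4, 1.8) → out
#3 (0,-6): internal coord 0 + (-6)·τ' = +2.48528; +2.48528 ∉ [0.4, 1.8) → out
#4 (3,4): internal coord 3 + (4)·τ' = +1.34315; +1.34315 ∈ [0.4, 1.8) → IN Λ
#5 (1,0): internal coord 1 + (0)·τ' = +1.00000; +1.00000 ∈ [0.4, 1.8) → IN Λ
#6 (4,10): internal coord 4 + (10)·τ' = -0.14214; -0.14214 ∉ [0.4, 1.8) → out
#7 (8,18): internal coord 8 + (18)·τ' = +0.54416; +0.54416 ∈ [0.4, 1.8) → IN Λ
#8 (-6,-16): internal coord -6 + (-16)·τ' = +0.62742; +0.62742 ∈ [0.4, 1.8) → IN Λ
#9 (8,15): internal coord 8 + (15)·τ' = +1.78680; +1.78680 ∈ [0.4, 1.8) → IN Λ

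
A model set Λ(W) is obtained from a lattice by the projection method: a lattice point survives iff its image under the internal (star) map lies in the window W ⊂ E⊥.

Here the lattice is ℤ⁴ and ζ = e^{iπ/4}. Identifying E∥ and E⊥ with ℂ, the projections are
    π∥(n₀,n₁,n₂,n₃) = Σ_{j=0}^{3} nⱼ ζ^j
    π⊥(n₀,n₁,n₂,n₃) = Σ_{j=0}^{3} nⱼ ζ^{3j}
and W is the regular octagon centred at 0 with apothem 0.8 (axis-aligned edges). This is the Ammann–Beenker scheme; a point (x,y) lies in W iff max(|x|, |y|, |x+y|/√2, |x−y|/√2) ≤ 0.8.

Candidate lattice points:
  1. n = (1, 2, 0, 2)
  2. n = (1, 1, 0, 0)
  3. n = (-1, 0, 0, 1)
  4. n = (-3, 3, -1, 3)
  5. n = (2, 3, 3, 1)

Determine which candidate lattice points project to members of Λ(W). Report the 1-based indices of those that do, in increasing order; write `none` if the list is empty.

2, 3, 5

Internal map: ζ^{3j} for j=0..3 gives (1,0), (−√2/2,√2/2), (0,−1), (√2/2,√2/2).
#1 (1, 2, 0, 2): internal (1.0000, 2.8284); octagon support 2.8284 vs apothem 0.8 → ∉ W
#2 (1, 1, 0, 0): internal (0.2929, 0.7071); octagon support 0.7071 vs apothem 0.8 → ∈ W
#3 (-1, 0, 0, 1): internal (-0.2929, 0.7071); octagon support 0.7071 vs apothem 0.8 → ∈ W
#4 (-3, 3, -1, 3): internal (-3.0000, 5.2426); octagon support 5.8284 vs apothem 0.8 → ∉ W
#5 (2, 3, 3, 1): internal (0.5858, -0.1716); octagon support 0.5858 vs apothem 0.8 → ∈ W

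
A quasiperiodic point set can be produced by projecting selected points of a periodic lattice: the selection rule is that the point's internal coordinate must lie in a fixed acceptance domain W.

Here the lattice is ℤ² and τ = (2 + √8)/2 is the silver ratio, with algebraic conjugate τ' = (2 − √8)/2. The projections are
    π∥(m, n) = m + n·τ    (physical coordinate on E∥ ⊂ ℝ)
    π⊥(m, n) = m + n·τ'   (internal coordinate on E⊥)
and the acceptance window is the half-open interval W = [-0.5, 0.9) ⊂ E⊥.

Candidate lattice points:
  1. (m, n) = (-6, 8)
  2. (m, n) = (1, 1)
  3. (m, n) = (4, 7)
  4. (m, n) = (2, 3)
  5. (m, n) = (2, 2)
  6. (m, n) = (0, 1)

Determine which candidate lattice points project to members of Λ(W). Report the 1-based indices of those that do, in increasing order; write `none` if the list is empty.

Compute τ' = (2−√8)/2 = -0.414214, so π⊥(m,n) = m -0.414214·n.
[1] lift (-6,8): star map gives -9.313708; window check -0.5 ≤ -9.313708 < 0.9 is false → out
[2] lift (1,1): star map gives 0.585786; window check -0.5 ≤ 0.585786 < 0.9 is true → IN Λ
[3] lift (4,7): star map gives 1.100505; window check -0.5 ≤ 1.100505 < 0.9 is false → out
[4] lift (2,3): star map gives 0.757359; window check -0.5 ≤ 0.757359 < 0.9 is true → IN Λ
[5] lift (2,2): star map gives 1.171573; window check -0.5 ≤ 1.171573 < 0.9 is false → out
[6] lift (0,1): star map gives -0.414214; window check -0.5 ≤ -0.414214 < 0.9 is true → IN Λ

2, 4, 6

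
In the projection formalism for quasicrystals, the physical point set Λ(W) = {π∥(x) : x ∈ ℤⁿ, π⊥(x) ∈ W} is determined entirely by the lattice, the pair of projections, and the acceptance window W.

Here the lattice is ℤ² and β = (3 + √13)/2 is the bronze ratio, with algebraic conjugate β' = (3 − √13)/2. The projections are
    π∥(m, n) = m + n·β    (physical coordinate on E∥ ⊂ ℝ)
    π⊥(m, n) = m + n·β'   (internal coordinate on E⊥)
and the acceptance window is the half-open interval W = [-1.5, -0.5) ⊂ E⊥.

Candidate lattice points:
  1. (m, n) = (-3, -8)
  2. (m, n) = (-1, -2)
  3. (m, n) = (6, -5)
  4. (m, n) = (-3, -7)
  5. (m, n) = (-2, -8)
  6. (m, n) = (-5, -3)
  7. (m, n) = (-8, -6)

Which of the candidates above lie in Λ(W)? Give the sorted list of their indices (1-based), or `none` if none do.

1, 4

Numerically β ≈ 3.30278 and β' = −1/β ≈ -0.30278.
#1 (-3,-8): internal coord -3 + (-8)·β' = -0.57779; -0.57779 ∈ [-1.5, -0.5) → IN Λ
#2 (-1,-2): internal coord -1 + (-2)·β' = -0.39445; -0.39445 ∉ [-1.5, -0.5) → out
#3 (6,-5): internal coord 6 + (-5)·β' = +7.51388; +7.51388 ∉ [-1.5, -0.5) → out
#4 (-3,-7): internal coord -3 + (-7)·β' = -0.88057; -0.88057 ∈ [-1.5, -0.5) → IN Λ
#5 (-2,-8): internal coord -2 + (-8)·β' = +0.42221; +0.42221 ∉ [-1.5, -0.5) → out
#6 (-5,-3): internal coord -5 + (-3)·β' = -4.09167; -4.09167 ∉ [-1.5, -0.5) → out
#7 (-8,-6): internal coord -8 + (-6)·β' = -6.18335; -6.18335 ∉ [-1.5, -0.5) → out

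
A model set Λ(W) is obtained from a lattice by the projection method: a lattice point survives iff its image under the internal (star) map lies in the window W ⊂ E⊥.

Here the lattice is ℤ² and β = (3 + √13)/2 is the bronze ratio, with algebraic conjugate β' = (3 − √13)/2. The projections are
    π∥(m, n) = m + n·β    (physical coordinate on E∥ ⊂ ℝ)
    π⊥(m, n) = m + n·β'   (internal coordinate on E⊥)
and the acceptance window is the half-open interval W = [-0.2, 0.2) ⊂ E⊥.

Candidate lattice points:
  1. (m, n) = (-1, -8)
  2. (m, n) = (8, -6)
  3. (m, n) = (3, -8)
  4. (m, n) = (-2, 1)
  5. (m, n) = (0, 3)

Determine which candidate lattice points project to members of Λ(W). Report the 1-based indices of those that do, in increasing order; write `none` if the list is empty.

none

Compute β' = (3−√13)/2 = -0.30278, so π⊥(m,n) = m -0.30278·n.
candidate 1: (m,n)=(-1,-8) → π∥ = -1-8·β ≈ -27.42221, π⊥ = -1-8·β' ≈ 1.42221 ∉ [-0.2, 0.2) ⇒ out
candidate 2: (m,n)=(8,-6) → π∥ = 8-6·β ≈ -11.81665, π⊥ = 8-6·β' ≈ 9.81665 ∉ [-0.2, 0.2) ⇒ out
candidate 3: (m,n)=(3,-8) → π∥ = 3-8·β ≈ -23.42221, π⊥ = 3-8·β' ≈ 5.42221 ∉ [-0.2, 0.2) ⇒ out
candidate 4: (m,n)=(-2,1) → π∥ = -2+1·β ≈ 1.30278, π⊥ = -2+1·β' ≈ -2.30278 ∉ [-0.2, 0.2) ⇒ out
candidate 5: (m,n)=(0,3) → π∥ = 0+3·β ≈ 9.90833, π⊥ = 0+3·β' ≈ -0.90833 ∉ [-0.2, 0.2) ⇒ out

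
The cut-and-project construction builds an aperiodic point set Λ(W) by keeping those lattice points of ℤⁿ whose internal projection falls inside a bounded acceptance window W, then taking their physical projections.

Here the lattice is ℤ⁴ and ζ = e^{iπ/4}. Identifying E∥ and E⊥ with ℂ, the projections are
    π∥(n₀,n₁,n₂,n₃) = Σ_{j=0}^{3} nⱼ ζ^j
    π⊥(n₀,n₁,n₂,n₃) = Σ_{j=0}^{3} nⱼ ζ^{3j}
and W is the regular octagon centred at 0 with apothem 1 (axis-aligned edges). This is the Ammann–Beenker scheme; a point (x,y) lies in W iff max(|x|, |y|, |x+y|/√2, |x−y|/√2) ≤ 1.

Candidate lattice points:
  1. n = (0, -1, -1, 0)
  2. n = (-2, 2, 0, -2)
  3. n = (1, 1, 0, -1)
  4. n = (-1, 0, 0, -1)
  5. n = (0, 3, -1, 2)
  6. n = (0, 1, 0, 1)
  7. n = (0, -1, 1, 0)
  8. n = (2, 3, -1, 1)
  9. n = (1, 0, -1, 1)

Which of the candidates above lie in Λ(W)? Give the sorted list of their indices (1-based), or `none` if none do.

1, 3

π⊥(n) = n₀ + n₁ζ³ + n₂ζ⁶ + n₃ζ⁹ where ζ = e^{iπ/4}.
candidate 1: n = (0, -1, -1, 0) → π⊥ ≈ (+0.7071, +0.2929); max(|x|,|y|,|x±y|/√2) = 0.7071 ≤ 1 ⇒ ∈ W
candidate 2: n = (-2, 2, 0, -2) → π⊥ ≈ (-4.8284, +0.0000); max(|x|,|y|,|x±y|/√2) = 4.8284 > 1 ⇒ ∉ W
candidate 3: n = (1, 1, 0, -1) → π⊥ ≈ (-0.4142, +0.0000); max(|x|,|y|,|x±y|/√2) = 0.4142 ≤ 1 ⇒ ∈ W
candidate 4: n = (-1, 0, 0, -1) → π⊥ ≈ (-1.7071, -0.7071); max(|x|,|y|,|x±y|/√2) = 1.7071 > 1 ⇒ ∉ W
candidate 5: n = (0, 3, -1, 2) → π⊥ ≈ (-0.7071, +4.5355); max(|x|,|y|,|x±y|/√2) = 4.5355 > 1 ⇒ ∉ W
candidate 6: n = (0, 1, 0, 1) → π⊥ ≈ (+0.0000, +1.4142); max(|x|,|y|,|x±y|/√2) = 1.4142 > 1 ⇒ ∉ W
candidate 7: n = (0, -1, 1, 0) → π⊥ ≈ (+0.7071, -1.7071); max(|x|,|y|,|x±y|/√2) = 1.7071 > 1 ⇒ ∉ W
candidate 8: n = (2, 3, -1, 1) → π⊥ ≈ (+0.5858, +3.8284); max(|x|,|y|,|x±y|/√2) = 3.8284 > 1 ⇒ ∉ W
candidate 9: n = (1, 0, -1, 1) → π⊥ ≈ (+1.7071, +1.7071); max(|x|,|y|,|x±y|/√2) = 2.4142 > 1 ⇒ ∉ W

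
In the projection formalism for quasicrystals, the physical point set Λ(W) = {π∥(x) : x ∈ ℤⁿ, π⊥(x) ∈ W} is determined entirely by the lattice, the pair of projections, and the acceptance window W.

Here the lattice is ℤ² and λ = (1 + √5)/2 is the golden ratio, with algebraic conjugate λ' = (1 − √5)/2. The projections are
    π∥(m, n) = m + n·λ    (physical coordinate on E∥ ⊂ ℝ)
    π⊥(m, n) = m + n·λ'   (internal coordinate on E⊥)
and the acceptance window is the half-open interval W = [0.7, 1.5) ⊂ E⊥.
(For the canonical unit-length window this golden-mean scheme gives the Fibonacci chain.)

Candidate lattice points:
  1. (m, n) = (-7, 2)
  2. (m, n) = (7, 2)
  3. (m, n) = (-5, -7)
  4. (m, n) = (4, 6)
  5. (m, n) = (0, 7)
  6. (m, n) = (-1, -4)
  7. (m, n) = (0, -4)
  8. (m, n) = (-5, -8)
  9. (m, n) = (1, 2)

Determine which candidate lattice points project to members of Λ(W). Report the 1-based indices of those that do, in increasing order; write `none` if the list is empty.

Compute λ' = (1−√5)/2 = -0.6180, so π⊥(m,n) = m -0.6180·n.
#1 (-7,2): internal coord -7 + (2)·λ' = -8.2361; -8.2361 ∉ [0.7, 1.5) → out
#2 (7,2): internal coord 7 + (2)·λ' = +5.7639; +5.7639 ∉ [0.7, 1.5) → out
#3 (-5,-7): internal coord -5 + (-7)·λ' = -0.6738; -0.6738 ∉ [0.7, 1.5) → out
#4 (4,6): internal coord 4 + (6)·λ' = +0.2918; +0.2918 ∉ [0.7, 1.5) → out
#5 (0,7): internal coord 0 + (7)·λ' = -4.3262; -4.3262 ∉ [0.7, 1.5) → out
#6 (-1,-4): internal coord -1 + (-4)·λ' = +1.4721; +1.4721 ∈ [0.7, 1.5) → IN Λ
#7 (0,-4): internal coord 0 + (-4)·λ' = +2.4721; +2.4721 ∉ [0.7, 1.5) → out
#8 (-5,-8): internal coord -5 + (-8)·λ' = -0.0557; -0.0557 ∉ [0.7, 1.5) → out
#9 (1,2): internal coord 1 + (2)·λ' = -0.2361; -0.2361 ∉ [0.7, 1.5) → out

6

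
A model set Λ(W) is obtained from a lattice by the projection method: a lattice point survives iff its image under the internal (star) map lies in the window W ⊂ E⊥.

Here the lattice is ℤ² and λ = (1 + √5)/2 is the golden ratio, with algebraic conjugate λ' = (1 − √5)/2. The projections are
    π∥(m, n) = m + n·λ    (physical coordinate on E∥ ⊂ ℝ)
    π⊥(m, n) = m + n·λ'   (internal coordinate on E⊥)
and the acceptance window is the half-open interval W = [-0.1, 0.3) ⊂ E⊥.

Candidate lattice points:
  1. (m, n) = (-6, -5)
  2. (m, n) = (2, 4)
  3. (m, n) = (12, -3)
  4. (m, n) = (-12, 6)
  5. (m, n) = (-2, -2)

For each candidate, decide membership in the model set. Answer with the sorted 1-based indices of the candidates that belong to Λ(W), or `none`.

none

Numerically λ ≈ 1.6180 and λ' = −1/λ ≈ -0.6180.
candidate 1: (m,n)=(-6,-5) → π∥ = -6-5·λ ≈ -14.0902, π⊥ = -6-5·λ' ≈ -2.9098 ∉ [-0.1, 0.3) ⇒ out
candidate 2: (m,n)=(2,4) → π∥ = 2+4·λ ≈ 8.4721, π⊥ = 2+4·λ' ≈ -0.4721 ∉ [-0.1, 0.3) ⇒ out
candidate 3: (m,n)=(12,-3) → π∥ = 12-3·λ ≈ 7.1459, π⊥ = 12-3·λ' ≈ 13.8541 ∉ [-0.1, 0.3) ⇒ out
candidate 4: (m,n)=(-12,6) → π∥ = -12+6·λ ≈ -2.2918, π⊥ = -12+6·λ' ≈ -15.7082 ∉ [-0.1, 0.3) ⇒ out
candidate 5: (m,n)=(-2,-2) → π∥ = -2-2·λ ≈ -5.2361, π⊥ = -2-2·λ' ≈ -0.7639 ∉ [-0.1, 0.3) ⇒ out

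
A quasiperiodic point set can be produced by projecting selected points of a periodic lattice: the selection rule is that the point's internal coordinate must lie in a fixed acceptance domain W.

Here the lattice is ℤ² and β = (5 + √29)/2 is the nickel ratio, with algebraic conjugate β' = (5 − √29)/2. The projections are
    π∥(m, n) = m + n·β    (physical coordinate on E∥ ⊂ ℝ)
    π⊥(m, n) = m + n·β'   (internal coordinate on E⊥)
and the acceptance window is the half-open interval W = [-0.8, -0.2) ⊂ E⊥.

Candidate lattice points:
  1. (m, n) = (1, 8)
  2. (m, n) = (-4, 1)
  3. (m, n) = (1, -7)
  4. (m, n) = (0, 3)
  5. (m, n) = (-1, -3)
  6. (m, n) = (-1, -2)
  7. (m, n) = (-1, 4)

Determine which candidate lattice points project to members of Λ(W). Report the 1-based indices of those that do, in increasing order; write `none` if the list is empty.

1, 4, 5, 6

Numerically β ≈ 5.192582 and β' = −1/β ≈ -0.192582.
#1 (1,8): internal coord 1 + (8)·β' = -0.540659; -0.540659 ∈ [-0.8, -0.2) → IN Λ
#2 (-4,1): internal coord -4 + (1)·β' = -4.192582; -4.192582 ∉ [-0.8, -0.2) → out
#3 (1,-7): internal coord 1 + (-7)·β' = +2.348077; +2.348077 ∉ [-0.8, -0.2) → out
#4 (0,3): internal coord 0 + (3)·β' = -0.577747; -0.577747 ∈ [-0.8, -0.2) → IN Λ
#5 (-1,-3): internal coord -1 + (-3)·β' = -0.422253; -0.422253 ∈ [-0.8, -0.2) → IN Λ
#6 (-1,-2): internal coord -1 + (-2)·β' = -0.614835; -0.614835 ∈ [-0.8, -0.2) → IN Λ
#7 (-1,4): internal coord -1 + (4)·β' = -1.770330; -1.770330 ∉ [-0.8, -0.2) → out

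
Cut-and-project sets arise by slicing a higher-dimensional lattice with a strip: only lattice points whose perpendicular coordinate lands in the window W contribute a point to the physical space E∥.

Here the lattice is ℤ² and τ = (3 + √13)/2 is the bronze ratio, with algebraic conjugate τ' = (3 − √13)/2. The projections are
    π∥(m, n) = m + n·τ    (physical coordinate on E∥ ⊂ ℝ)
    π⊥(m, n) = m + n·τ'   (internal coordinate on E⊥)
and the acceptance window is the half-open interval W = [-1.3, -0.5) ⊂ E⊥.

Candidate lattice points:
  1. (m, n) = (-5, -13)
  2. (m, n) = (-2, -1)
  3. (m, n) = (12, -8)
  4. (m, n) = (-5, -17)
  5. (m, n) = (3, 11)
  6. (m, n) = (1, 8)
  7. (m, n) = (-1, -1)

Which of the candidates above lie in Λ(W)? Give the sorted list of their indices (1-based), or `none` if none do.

τ' = (3−√13)/2 ≈ -0.302776.
#1 (-5,-13): internal coord -5 + (-13)·τ' = -1.063917; -1.063917 ∈ [-1.3, -0.5) → IN Λ
#2 (-2,-1): internal coord -2 + (-1)·τ' = -1.697224; -1.697224 ∉ [-1.3, -0.5) → out
#3 (12,-8): internal coord 12 + (-8)·τ' = +14.422205; +14.422205 ∉ [-1.3, -0.5) → out
#4 (-5,-17): internal coord -5 + (-17)·τ' = +0.147186; +0.147186 ∉ [-1.3, -0.5) → out
#5 (3,11): internal coord 3 + (11)·τ' = -0.330532; -0.330532 ∉ [-1.3, -0.5) → out
#6 (1,8): internal coord 1 + (8)·τ' = -1.422205; -1.422205 ∉ [-1.3, -0.5) → out
#7 (-1,-1): internal coord -1 + (-1)·τ' = -0.697224; -0.697224 ∈ [-1.3, -0.5) → IN Λ

1, 7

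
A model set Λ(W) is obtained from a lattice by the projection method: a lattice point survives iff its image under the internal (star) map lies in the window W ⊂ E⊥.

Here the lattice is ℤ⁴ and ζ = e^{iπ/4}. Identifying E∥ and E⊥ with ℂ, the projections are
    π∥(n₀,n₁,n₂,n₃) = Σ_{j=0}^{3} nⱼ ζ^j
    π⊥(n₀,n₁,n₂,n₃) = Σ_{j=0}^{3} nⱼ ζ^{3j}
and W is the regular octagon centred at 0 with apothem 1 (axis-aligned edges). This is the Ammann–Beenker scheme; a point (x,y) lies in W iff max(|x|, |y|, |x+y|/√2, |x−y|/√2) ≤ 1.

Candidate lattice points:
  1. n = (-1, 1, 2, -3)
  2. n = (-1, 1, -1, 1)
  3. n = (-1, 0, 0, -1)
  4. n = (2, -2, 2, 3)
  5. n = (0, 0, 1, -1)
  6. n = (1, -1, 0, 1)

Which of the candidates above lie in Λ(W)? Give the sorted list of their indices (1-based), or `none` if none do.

none

With ζ = e^{iπ/4} the internal vectors are ζ^0,ζ^3,ζ^6,ζ^9.
candidate 1: n = (-1, 1, 2, -3) → π⊥ ≈ (-3.82843, -3.41421); max(|x|,|y|,|x±y|/√2) = 5.12132 > 1 ⇒ ∉ W
candidate 2: n = (-1, 1, -1, 1) → π⊥ ≈ (-1.00000, +2.41421); max(|x|,|y|,|x±y|/√2) = 2.41421 > 1 ⇒ ∉ W
candidate 3: n = (-1, 0, 0, -1) → π⊥ ≈ (-1.70711, -0.70711); max(|x|,|y|,|x±y|/√2) = 1.70711 > 1 ⇒ ∉ W
candidate 4: n = (2, -2, 2, 3) → π⊥ ≈ (+5.53553, -1.29289); max(|x|,|y|,|x±y|/√2) = 5.53553 > 1 ⇒ ∉ W
candidate 5: n = (0, 0, 1, -1) → π⊥ ≈ (-0.70711, -1.70711); max(|x|,|y|,|x±y|/√2) = 1.70711 > 1 ⇒ ∉ W
candidate 6: n = (1, -1, 0, 1) → π⊥ ≈ (+2.41421, +0.00000); max(|x|,|y|,|x±y|/√2) = 2.41421 > 1 ⇒ ∉ W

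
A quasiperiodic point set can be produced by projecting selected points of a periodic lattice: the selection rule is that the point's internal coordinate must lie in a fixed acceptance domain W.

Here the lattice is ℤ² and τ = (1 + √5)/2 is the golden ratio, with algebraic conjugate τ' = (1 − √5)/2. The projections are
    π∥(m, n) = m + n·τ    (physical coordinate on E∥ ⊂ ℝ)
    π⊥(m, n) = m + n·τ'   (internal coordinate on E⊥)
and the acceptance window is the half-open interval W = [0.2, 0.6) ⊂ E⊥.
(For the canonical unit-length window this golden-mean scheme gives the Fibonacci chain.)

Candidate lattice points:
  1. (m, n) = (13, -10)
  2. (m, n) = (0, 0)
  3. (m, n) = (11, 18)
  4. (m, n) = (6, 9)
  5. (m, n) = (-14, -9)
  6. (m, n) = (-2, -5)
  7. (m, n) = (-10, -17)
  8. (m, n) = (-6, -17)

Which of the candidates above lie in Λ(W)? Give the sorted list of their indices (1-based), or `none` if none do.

τ' = (1−√5)/2 ≈ -0.61803.
candidate 1: (m,n)=(13,-10) → π∥ = 13-10·τ ≈ -3.18034, π⊥ = 13-10·τ' ≈ 19.18034 ∉ [0.2, 0.6) ⇒ out
candidate 2: (m,n)=(0,0) → π∥ = 0+0·τ ≈ 0.00000, π⊥ = 0+0·τ' ≈ 0.00000 ∉ [0.2, 0.6) ⇒ out
candidate 3: (m,n)=(11,18) → π∥ = 11+18·τ ≈ 40.12461, π⊥ = 11+18·τ' ≈ -0.12461 ∉ [0.2, 0.6) ⇒ out
candidate 4: (m,n)=(6,9) → π∥ = 6+9·τ ≈ 20.56231, π⊥ = 6+9·τ' ≈ 0.43769 ∈ [0.2, 0.6) ⇒ IN Λ
candidate 5: (m,n)=(-14,-9) → π∥ = -14-9·τ ≈ -28.56231, π⊥ = -14-9·τ' ≈ -8.43769 ∉ [0.2, 0.6) ⇒ out
candidate 6: (m,n)=(-2,-5) → π∥ = -2-5·τ ≈ -10.09017, π⊥ = -2-5·τ' ≈ 1.09017 ∉ [0.2, 0.6) ⇒ out
candidate 7: (m,n)=(-10,-17) → π∥ = -10-17·τ ≈ -37.50658, π⊥ = -10-17·τ' ≈ 0.50658 ∈ [0.2, 0.6) ⇒ IN Λ
candidate 8: (m,n)=(-6,-17) → π∥ = -6-17·τ ≈ -33.50658, π⊥ = -6-17·τ' ≈ 4.50658 ∉ [0.2, 0.6) ⇒ out

4, 7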